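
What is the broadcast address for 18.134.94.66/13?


Network: 18.128.0.0/13
Host bits = 19
Set all host bits to 1:
Broadcast: 18.135.255.255


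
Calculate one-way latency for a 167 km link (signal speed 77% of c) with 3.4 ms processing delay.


Speed = 0.77 * 3e5 km/s = 231000 km/s
Propagation delay = 167 / 231000 = 0.0007 s = 0.7229 ms
Processing delay = 3.4 ms
Total one-way latency = 4.1229 ms


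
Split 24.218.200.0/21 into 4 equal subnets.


New prefix = 21 + 2 = 23
Each subnet has 512 addresses
  24.218.200.0/23
  24.218.202.0/23
  24.218.204.0/23
  24.218.206.0/23
Subnets: 24.218.200.0/23, 24.218.202.0/23, 24.218.204.0/23, 24.218.206.0/23


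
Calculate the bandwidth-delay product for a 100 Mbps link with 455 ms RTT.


BDP = bandwidth * RTT
= 100 Mbps * 455 ms
= 100 * 1e6 * 455 / 1000 bits
= 45500000 bits
= 5687500 bytes
= 5554.1992 KB
BDP = 45500000 bits (5687500 bytes)


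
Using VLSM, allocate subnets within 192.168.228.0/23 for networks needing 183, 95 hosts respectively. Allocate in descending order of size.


183 hosts -> /24 (254 usable): 192.168.228.0/24
95 hosts -> /25 (126 usable): 192.168.229.0/25
Allocation: 192.168.228.0/24 (183 hosts, 254 usable); 192.168.229.0/25 (95 hosts, 126 usable)


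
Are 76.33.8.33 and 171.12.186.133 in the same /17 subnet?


Mask: 255.255.128.0
76.33.8.33 AND mask = 76.33.0.0
171.12.186.133 AND mask = 171.12.128.0
No, different subnets (76.33.0.0 vs 171.12.128.0)


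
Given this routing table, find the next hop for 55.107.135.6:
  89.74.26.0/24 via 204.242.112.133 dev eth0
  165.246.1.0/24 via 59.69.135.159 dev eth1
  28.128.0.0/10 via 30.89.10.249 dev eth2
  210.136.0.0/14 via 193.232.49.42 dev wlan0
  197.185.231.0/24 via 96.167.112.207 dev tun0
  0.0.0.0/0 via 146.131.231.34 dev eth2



Longest prefix match for 55.107.135.6:
  /24 89.74.26.0: no
  /24 165.246.1.0: no
  /10 28.128.0.0: no
  /14 210.136.0.0: no
  /24 197.185.231.0: no
  /0 0.0.0.0: MATCH
Selected: next-hop 146.131.231.34 via eth2 (matched /0)


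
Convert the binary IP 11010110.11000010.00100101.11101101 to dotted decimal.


11010110 = 214
11000010 = 194
00100101 = 37
11101101 = 237
IP: 214.194.37.237


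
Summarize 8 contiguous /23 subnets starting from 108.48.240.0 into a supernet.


Original prefix: /23
Number of subnets: 8 = 2^3
New prefix = 23 - 3 = 20
Supernet: 108.48.240.0/20


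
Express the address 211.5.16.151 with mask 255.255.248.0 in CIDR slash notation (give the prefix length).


Binary: 11111111.11111111.11111000.00000000
Count leading 1s
Prefix: /21


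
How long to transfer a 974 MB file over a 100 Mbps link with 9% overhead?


Effective throughput = 100 * (1 - 9/100) = 91 Mbps
File size in Mb = 974 * 8 = 7792 Mb
Time = 7792 / 91
Time = 85.6264 seconds


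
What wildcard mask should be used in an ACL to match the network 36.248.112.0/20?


Subnet mask: 255.255.240.0
Wildcard = 255.255.255.255 - subnet mask
255 - 255 = 0
255 - 255 = 0
255 - 240 = 15
255 - 0 = 255
Wildcard: 0.0.15.255


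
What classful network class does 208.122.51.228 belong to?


First octet: 208
Binary: 11010000
110xxxxx -> Class C (192-223)
Class C, default mask 255.255.255.0 (/24)


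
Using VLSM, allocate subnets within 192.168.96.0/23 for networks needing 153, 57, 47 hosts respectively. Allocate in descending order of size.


153 hosts -> /24 (254 usable): 192.168.96.0/24
57 hosts -> /26 (62 usable): 192.168.97.0/26
47 hosts -> /26 (62 usable): 192.168.97.64/26
Allocation: 192.168.96.0/24 (153 hosts, 254 usable); 192.168.97.0/26 (57 hosts, 62 usable); 192.168.97.64/26 (47 hosts, 62 usable)


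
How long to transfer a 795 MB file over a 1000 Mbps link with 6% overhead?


Effective throughput = 1000 * (1 - 6/100) = 940 Mbps
File size in Mb = 795 * 8 = 6360 Mb
Time = 6360 / 940
Time = 6.766 seconds


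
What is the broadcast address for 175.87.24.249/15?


Network: 175.86.0.0/15
Host bits = 17
Set all host bits to 1:
Broadcast: 175.87.255.255


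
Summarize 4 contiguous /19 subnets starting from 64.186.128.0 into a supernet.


Original prefix: /19
Number of subnets: 4 = 2^2
New prefix = 19 - 2 = 17
Supernet: 64.186.128.0/17


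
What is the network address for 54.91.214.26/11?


IP:   00110110.01011011.11010110.00011010
Mask: 11111111.11100000.00000000.00000000
AND operation:
Net:  00110110.01000000.00000000.00000000
Network: 54.64.0.0/11


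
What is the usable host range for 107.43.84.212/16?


Network: 107.43.0.0
Broadcast: 107.43.255.255
First usable = network + 1
Last usable = broadcast - 1
Range: 107.43.0.1 to 107.43.255.254


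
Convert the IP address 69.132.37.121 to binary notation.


69 = 01000101
132 = 10000100
37 = 00100101
121 = 01111001
Binary: 01000101.10000100.00100101.01111001


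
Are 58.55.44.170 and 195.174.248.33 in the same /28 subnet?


Mask: 255.255.255.240
58.55.44.170 AND mask = 58.55.44.160
195.174.248.33 AND mask = 195.174.248.32
No, different subnets (58.55.44.160 vs 195.174.248.32)


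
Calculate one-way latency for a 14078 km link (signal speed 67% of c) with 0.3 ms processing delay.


Speed = 0.67 * 3e5 km/s = 201000 km/s
Propagation delay = 14078 / 201000 = 0.07 s = 70.0398 ms
Processing delay = 0.3 ms
Total one-way latency = 70.3398 ms


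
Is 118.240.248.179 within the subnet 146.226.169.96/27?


Subnet network: 146.226.169.96
Test IP AND mask: 118.240.248.160
No, 118.240.248.179 is not in 146.226.169.96/27


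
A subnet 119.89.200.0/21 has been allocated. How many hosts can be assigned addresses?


Host bits = 32 - 21 = 11
Total addresses = 2^11 = 2048
Usable = total - 2 (network and broadcast)
Usable hosts: 2046


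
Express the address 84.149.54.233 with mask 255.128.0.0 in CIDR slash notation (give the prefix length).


Binary: 11111111.10000000.00000000.00000000
Count leading 1s
Prefix: /9


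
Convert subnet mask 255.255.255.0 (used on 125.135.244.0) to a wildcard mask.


Subnet mask: 255.255.255.0
Wildcard = 255.255.255.255 - subnet mask
255 - 255 = 0
255 - 255 = 0
255 - 255 = 0
255 - 0 = 255
Wildcard: 0.0.0.255


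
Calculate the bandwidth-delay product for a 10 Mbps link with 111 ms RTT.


BDP = bandwidth * RTT
= 10 Mbps * 111 ms
= 10 * 1e6 * 111 / 1000 bits
= 1110000 bits
= 138750 bytes
= 135.498 KB
BDP = 1110000 bits (138750 bytes)


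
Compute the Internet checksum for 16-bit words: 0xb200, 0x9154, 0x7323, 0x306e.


Sum all words (with carry folding):
+ 0xb200 = 0xb200
+ 0x9154 = 0x4355
+ 0x7323 = 0xb678
+ 0x306e = 0xe6e6
One's complement: ~0xe6e6
Checksum = 0x1919


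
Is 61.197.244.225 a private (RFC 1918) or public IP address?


RFC 1918 private ranges:
  10.0.0.0/8 (10.0.0.0 - 10.255.255.255)
  172.16.0.0/12 (172.16.0.0 - 172.31.255.255)
  192.168.0.0/16 (192.168.0.0 - 192.168.255.255)
Public (not in any RFC 1918 range)


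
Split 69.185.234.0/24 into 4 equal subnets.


New prefix = 24 + 2 = 26
Each subnet has 64 addresses
  69.185.234.0/26
  69.185.234.64/26
  69.185.234.128/26
  69.185.234.192/26
Subnets: 69.185.234.0/26, 69.185.234.64/26, 69.185.234.128/26, 69.185.234.192/26


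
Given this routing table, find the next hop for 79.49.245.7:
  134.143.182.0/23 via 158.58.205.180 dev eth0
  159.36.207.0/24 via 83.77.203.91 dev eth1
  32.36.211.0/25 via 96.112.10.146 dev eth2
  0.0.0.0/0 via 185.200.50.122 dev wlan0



Longest prefix match for 79.49.245.7:
  /23 134.143.182.0: no
  /24 159.36.207.0: no
  /25 32.36.211.0: no
  /0 0.0.0.0: MATCH
Selected: next-hop 185.200.50.122 via wlan0 (matched /0)


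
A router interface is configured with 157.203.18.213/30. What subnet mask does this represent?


/30 means 30 network bits, 2 host bits
Binary: 11111111111111111111111111111100
Mask: 255.255.255.252


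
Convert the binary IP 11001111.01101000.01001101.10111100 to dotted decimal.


11001111 = 207
01101000 = 104
01001101 = 77
10111100 = 188
IP: 207.104.77.188


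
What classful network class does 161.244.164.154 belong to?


First octet: 161
Binary: 10100001
10xxxxxx -> Class B (128-191)
Class B, default mask 255.255.0.0 (/16)


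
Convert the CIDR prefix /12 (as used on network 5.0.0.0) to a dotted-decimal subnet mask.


/12 means 12 network bits, 20 host bits
Binary: 11111111111100000000000000000000
Mask: 255.240.0.0


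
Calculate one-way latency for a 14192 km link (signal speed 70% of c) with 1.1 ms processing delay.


Speed = 0.7 * 3e5 km/s = 210000 km/s
Propagation delay = 14192 / 210000 = 0.0676 s = 67.581 ms
Processing delay = 1.1 ms
Total one-way latency = 68.681 ms


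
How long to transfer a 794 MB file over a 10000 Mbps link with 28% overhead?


Effective throughput = 10000 * (1 - 28/100) = 7200 Mbps
File size in Mb = 794 * 8 = 6352 Mb
Time = 6352 / 7200
Time = 0.8822 seconds


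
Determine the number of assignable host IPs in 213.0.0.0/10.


Host bits = 32 - 10 = 22
Total addresses = 2^22 = 4194304
Usable = total - 2 (network and broadcast)
Usable hosts: 4194302


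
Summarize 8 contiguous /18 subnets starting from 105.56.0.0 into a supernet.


Original prefix: /18
Number of subnets: 8 = 2^3
New prefix = 18 - 3 = 15
Supernet: 105.56.0.0/15


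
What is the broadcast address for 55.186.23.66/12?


Network: 55.176.0.0/12
Host bits = 20
Set all host bits to 1:
Broadcast: 55.191.255.255


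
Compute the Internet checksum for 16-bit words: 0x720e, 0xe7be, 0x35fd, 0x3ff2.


Sum all words (with carry folding):
+ 0x720e = 0x720e
+ 0xe7be = 0x59cd
+ 0x35fd = 0x8fca
+ 0x3ff2 = 0xcfbc
One's complement: ~0xcfbc
Checksum = 0x3043


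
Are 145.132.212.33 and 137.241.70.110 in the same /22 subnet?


Mask: 255.255.252.0
145.132.212.33 AND mask = 145.132.212.0
137.241.70.110 AND mask = 137.241.68.0
No, different subnets (145.132.212.0 vs 137.241.68.0)


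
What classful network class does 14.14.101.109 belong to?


First octet: 14
Binary: 00001110
0xxxxxxx -> Class A (1-126)
Class A, default mask 255.0.0.0 (/8)


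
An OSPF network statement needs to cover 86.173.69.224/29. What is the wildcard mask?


Subnet mask: 255.255.255.248
Wildcard = 255.255.255.255 - subnet mask
255 - 255 = 0
255 - 255 = 0
255 - 255 = 0
255 - 248 = 7
Wildcard: 0.0.0.7


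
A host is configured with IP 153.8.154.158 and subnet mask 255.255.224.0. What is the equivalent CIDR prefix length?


Binary: 11111111.11111111.11100000.00000000
Count leading 1s
Prefix: /19


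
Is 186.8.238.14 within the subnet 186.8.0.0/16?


Subnet network: 186.8.0.0
Test IP AND mask: 186.8.0.0
Yes, 186.8.238.14 is in 186.8.0.0/16


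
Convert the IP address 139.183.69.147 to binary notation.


139 = 10001011
183 = 10110111
69 = 01000101
147 = 10010011
Binary: 10001011.10110111.01000101.10010011


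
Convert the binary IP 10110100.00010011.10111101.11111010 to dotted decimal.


10110100 = 180
00010011 = 19
10111101 = 189
11111010 = 250
IP: 180.19.189.250


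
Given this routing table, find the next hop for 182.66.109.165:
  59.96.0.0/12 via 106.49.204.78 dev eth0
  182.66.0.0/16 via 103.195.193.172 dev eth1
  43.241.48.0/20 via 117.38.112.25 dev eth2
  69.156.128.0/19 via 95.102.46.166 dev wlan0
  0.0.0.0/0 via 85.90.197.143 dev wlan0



Longest prefix match for 182.66.109.165:
  /12 59.96.0.0: no
  /16 182.66.0.0: MATCH
  /20 43.241.48.0: no
  /19 69.156.128.0: no
  /0 0.0.0.0: MATCH
Selected: next-hop 103.195.193.172 via eth1 (matched /16)


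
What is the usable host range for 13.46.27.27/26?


Network: 13.46.27.0
Broadcast: 13.46.27.63
First usable = network + 1
Last usable = broadcast - 1
Range: 13.46.27.1 to 13.46.27.62


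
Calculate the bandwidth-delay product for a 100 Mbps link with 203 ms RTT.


BDP = bandwidth * RTT
= 100 Mbps * 203 ms
= 100 * 1e6 * 203 / 1000 bits
= 20300000 bits
= 2537500 bytes
= 2478.0273 KB
BDP = 20300000 bits (2537500 bytes)


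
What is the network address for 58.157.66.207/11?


IP:   00111010.10011101.01000010.11001111
Mask: 11111111.11100000.00000000.00000000
AND operation:
Net:  00111010.10000000.00000000.00000000
Network: 58.128.0.0/11


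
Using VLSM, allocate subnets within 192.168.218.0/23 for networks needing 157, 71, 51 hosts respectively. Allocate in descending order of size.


157 hosts -> /24 (254 usable): 192.168.218.0/24
71 hosts -> /25 (126 usable): 192.168.219.0/25
51 hosts -> /26 (62 usable): 192.168.219.128/26
Allocation: 192.168.218.0/24 (157 hosts, 254 usable); 192.168.219.0/25 (71 hosts, 126 usable); 192.168.219.128/26 (51 hosts, 62 usable)


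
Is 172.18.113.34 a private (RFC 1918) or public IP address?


RFC 1918 private ranges:
  10.0.0.0/8 (10.0.0.0 - 10.255.255.255)
  172.16.0.0/12 (172.16.0.0 - 172.31.255.255)
  192.168.0.0/16 (192.168.0.0 - 192.168.255.255)
Private (in 172.16.0.0/12)


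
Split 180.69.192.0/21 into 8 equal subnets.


New prefix = 21 + 3 = 24
Each subnet has 256 addresses
  180.69.192.0/24
  180.69.193.0/24
  180.69.194.0/24
  180.69.195.0/24
  180.69.196.0/24
  180.69.197.0/24
  180.69.198.0/24
  180.69.199.0/24
Subnets: 180.69.192.0/24, 180.69.193.0/24, 180.69.194.0/24, 180.69.195.0/24, 180.69.196.0/24, 180.69.197.0/24, 180.69.198.0/24, 180.69.199.0/24


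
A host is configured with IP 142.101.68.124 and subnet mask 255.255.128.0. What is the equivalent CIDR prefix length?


Binary: 11111111.11111111.10000000.00000000
Count leading 1s
Prefix: /17


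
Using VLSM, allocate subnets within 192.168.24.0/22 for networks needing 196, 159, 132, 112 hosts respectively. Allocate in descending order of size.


196 hosts -> /24 (254 usable): 192.168.24.0/24
159 hosts -> /24 (254 usable): 192.168.25.0/24
132 hosts -> /24 (254 usable): 192.168.26.0/24
112 hosts -> /25 (126 usable): 192.168.27.0/25
Allocation: 192.168.24.0/24 (196 hosts, 254 usable); 192.168.25.0/24 (159 hosts, 254 usable); 192.168.26.0/24 (132 hosts, 254 usable); 192.168.27.0/25 (112 hosts, 126 usable)


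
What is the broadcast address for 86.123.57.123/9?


Network: 86.0.0.0/9
Host bits = 23
Set all host bits to 1:
Broadcast: 86.127.255.255


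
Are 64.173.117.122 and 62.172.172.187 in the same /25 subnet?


Mask: 255.255.255.128
64.173.117.122 AND mask = 64.173.117.0
62.172.172.187 AND mask = 62.172.172.128
No, different subnets (64.173.117.0 vs 62.172.172.128)


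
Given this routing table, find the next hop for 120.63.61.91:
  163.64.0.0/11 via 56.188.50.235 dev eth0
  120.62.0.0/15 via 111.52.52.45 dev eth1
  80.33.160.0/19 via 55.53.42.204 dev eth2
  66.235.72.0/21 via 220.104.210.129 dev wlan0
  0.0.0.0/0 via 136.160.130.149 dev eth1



Longest prefix match for 120.63.61.91:
  /11 163.64.0.0: no
  /15 120.62.0.0: MATCH
  /19 80.33.160.0: no
  /21 66.235.72.0: no
  /0 0.0.0.0: MATCH
Selected: next-hop 111.52.52.45 via eth1 (matched /15)


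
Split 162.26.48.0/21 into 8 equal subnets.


New prefix = 21 + 3 = 24
Each subnet has 256 addresses
  162.26.48.0/24
  162.26.49.0/24
  162.26.50.0/24
  162.26.51.0/24
  162.26.52.0/24
  162.26.53.0/24
  162.26.54.0/24
  162.26.55.0/24
Subnets: 162.26.48.0/24, 162.26.49.0/24, 162.26.50.0/24, 162.26.51.0/24, 162.26.52.0/24, 162.26.53.0/24, 162.26.54.0/24, 162.26.55.0/24


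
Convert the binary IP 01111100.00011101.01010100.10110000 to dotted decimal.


01111100 = 124
00011101 = 29
01010100 = 84
10110000 = 176
IP: 124.29.84.176


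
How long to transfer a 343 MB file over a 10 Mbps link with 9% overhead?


Effective throughput = 10 * (1 - 9/100) = 9.1 Mbps
File size in Mb = 343 * 8 = 2744 Mb
Time = 2744 / 9.1
Time = 301.5385 seconds


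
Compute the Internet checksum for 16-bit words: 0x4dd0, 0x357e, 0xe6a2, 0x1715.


Sum all words (with carry folding):
+ 0x4dd0 = 0x4dd0
+ 0x357e = 0x834e
+ 0xe6a2 = 0x69f1
+ 0x1715 = 0x8106
One's complement: ~0x8106
Checksum = 0x7ef9


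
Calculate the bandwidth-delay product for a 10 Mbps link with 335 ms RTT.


BDP = bandwidth * RTT
= 10 Mbps * 335 ms
= 10 * 1e6 * 335 / 1000 bits
= 3350000 bits
= 418750 bytes
= 408.9355 KB
BDP = 3350000 bits (418750 bytes)


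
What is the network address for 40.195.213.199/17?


IP:   00101000.11000011.11010101.11000111
Mask: 11111111.11111111.10000000.00000000
AND operation:
Net:  00101000.11000011.10000000.00000000
Network: 40.195.128.0/17


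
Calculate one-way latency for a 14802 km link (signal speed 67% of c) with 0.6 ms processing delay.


Speed = 0.67 * 3e5 km/s = 201000 km/s
Propagation delay = 14802 / 201000 = 0.0736 s = 73.6418 ms
Processing delay = 0.6 ms
Total one-way latency = 74.2418 ms


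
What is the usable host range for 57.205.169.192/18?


Network: 57.205.128.0
Broadcast: 57.205.191.255
First usable = network + 1
Last usable = broadcast - 1
Range: 57.205.128.1 to 57.205.191.254


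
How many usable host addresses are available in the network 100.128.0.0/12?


Host bits = 32 - 12 = 20
Total addresses = 2^20 = 1048576
Usable = total - 2 (network and broadcast)
Usable hosts: 1048574


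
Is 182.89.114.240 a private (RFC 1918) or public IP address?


RFC 1918 private ranges:
  10.0.0.0/8 (10.0.0.0 - 10.255.255.255)
  172.16.0.0/12 (172.16.0.0 - 172.31.255.255)
  192.168.0.0/16 (192.168.0.0 - 192.168.255.255)
Public (not in any RFC 1918 range)


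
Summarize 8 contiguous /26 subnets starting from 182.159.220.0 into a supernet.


Original prefix: /26
Number of subnets: 8 = 2^3
New prefix = 26 - 3 = 23
Supernet: 182.159.220.0/23


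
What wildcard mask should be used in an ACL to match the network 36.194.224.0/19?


Subnet mask: 255.255.224.0
Wildcard = 255.255.255.255 - subnet mask
255 - 255 = 0
255 - 255 = 0
255 - 224 = 31
255 - 0 = 255
Wildcard: 0.0.31.255


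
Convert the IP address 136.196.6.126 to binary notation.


136 = 10001000
196 = 11000100
6 = 00000110
126 = 01111110
Binary: 10001000.11000100.00000110.01111110


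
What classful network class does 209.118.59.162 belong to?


First octet: 209
Binary: 11010001
110xxxxx -> Class C (192-223)
Class C, default mask 255.255.255.0 (/24)


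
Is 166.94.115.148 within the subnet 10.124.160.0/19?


Subnet network: 10.124.160.0
Test IP AND mask: 166.94.96.0
No, 166.94.115.148 is not in 10.124.160.0/19


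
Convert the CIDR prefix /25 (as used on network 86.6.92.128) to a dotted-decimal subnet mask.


/25 means 25 network bits, 7 host bits
Binary: 11111111111111111111111110000000
Mask: 255.255.255.128


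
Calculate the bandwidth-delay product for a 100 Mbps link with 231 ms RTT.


BDP = bandwidth * RTT
= 100 Mbps * 231 ms
= 100 * 1e6 * 231 / 1000 bits
= 23100000 bits
= 2887500 bytes
= 2819.8242 KB
BDP = 23100000 bits (2887500 bytes)


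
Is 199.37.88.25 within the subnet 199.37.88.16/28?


Subnet network: 199.37.88.16
Test IP AND mask: 199.37.88.16
Yes, 199.37.88.25 is in 199.37.88.16/28


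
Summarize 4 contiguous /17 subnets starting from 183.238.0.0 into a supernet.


Original prefix: /17
Number of subnets: 4 = 2^2
New prefix = 17 - 2 = 15
Supernet: 183.238.0.0/15


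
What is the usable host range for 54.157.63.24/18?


Network: 54.157.0.0
Broadcast: 54.157.63.255
First usable = network + 1
Last usable = broadcast - 1
Range: 54.157.0.1 to 54.157.63.254


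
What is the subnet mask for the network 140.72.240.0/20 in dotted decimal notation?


/20 means 20 network bits, 12 host bits
Binary: 11111111111111111111000000000000
Mask: 255.255.240.0


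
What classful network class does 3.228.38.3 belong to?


First octet: 3
Binary: 00000011
0xxxxxxx -> Class A (1-126)
Class A, default mask 255.0.0.0 (/8)


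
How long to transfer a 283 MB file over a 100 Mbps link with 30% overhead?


Effective throughput = 100 * (1 - 30/100) = 70 Mbps
File size in Mb = 283 * 8 = 2264 Mb
Time = 2264 / 70
Time = 32.3429 seconds


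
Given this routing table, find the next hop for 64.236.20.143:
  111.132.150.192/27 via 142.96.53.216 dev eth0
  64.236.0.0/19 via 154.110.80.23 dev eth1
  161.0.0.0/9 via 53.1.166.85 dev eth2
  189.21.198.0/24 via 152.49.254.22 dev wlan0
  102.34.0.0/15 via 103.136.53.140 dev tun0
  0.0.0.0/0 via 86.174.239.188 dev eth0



Longest prefix match for 64.236.20.143:
  /27 111.132.150.192: no
  /19 64.236.0.0: MATCH
  /9 161.0.0.0: no
  /24 189.21.198.0: no
  /15 102.34.0.0: no
  /0 0.0.0.0: MATCH
Selected: next-hop 154.110.80.23 via eth1 (matched /19)


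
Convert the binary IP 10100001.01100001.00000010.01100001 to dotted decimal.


10100001 = 161
01100001 = 97
00000010 = 2
01100001 = 97
IP: 161.97.2.97


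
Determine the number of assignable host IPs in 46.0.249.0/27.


Host bits = 32 - 27 = 5
Total addresses = 2^5 = 32
Usable = total - 2 (network and broadcast)
Usable hosts: 30


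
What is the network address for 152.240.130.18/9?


IP:   10011000.11110000.10000010.00010010
Mask: 11111111.10000000.00000000.00000000
AND operation:
Net:  10011000.10000000.00000000.00000000
Network: 152.128.0.0/9


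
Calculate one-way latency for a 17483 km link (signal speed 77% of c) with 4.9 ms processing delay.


Speed = 0.77 * 3e5 km/s = 231000 km/s
Propagation delay = 17483 / 231000 = 0.0757 s = 75.684 ms
Processing delay = 4.9 ms
Total one-way latency = 80.584 ms


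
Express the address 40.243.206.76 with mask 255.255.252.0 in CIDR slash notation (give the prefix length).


Binary: 11111111.11111111.11111100.00000000
Count leading 1s
Prefix: /22


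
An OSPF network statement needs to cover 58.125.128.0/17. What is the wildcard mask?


Subnet mask: 255.255.128.0
Wildcard = 255.255.255.255 - subnet mask
255 - 255 = 0
255 - 255 = 0
255 - 128 = 127
255 - 0 = 255
Wildcard: 0.0.127.255


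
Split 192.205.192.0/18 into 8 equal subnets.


New prefix = 18 + 3 = 21
Each subnet has 2048 addresses
  192.205.192.0/21
  192.205.200.0/21
  192.205.208.0/21
  192.205.216.0/21
  192.205.224.0/21
  192.205.232.0/21
  192.205.240.0/21
  192.205.248.0/21
Subnets: 192.205.192.0/21, 192.205.200.0/21, 192.205.208.0/21, 192.205.216.0/21, 192.205.224.0/21, 192.205.232.0/21, 192.205.240.0/21, 192.205.248.0/21


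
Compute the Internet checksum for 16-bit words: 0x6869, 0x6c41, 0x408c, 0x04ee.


Sum all words (with carry folding):
+ 0x6869 = 0x6869
+ 0x6c41 = 0xd4aa
+ 0x408c = 0x1537
+ 0x04ee = 0x1a25
One's complement: ~0x1a25
Checksum = 0xe5da


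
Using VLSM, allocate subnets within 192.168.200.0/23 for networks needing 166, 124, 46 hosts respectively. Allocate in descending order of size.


166 hosts -> /24 (254 usable): 192.168.200.0/24
124 hosts -> /25 (126 usable): 192.168.201.0/25
46 hosts -> /26 (62 usable): 192.168.201.128/26
Allocation: 192.168.200.0/24 (166 hosts, 254 usable); 192.168.201.0/25 (124 hosts, 126 usable); 192.168.201.128/26 (46 hosts, 62 usable)


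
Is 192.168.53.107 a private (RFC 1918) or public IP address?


RFC 1918 private ranges:
  10.0.0.0/8 (10.0.0.0 - 10.255.255.255)
  172.16.0.0/12 (172.16.0.0 - 172.31.255.255)
  192.168.0.0/16 (192.168.0.0 - 192.168.255.255)
Private (in 192.168.0.0/16)


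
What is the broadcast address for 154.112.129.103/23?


Network: 154.112.128.0/23
Host bits = 9
Set all host bits to 1:
Broadcast: 154.112.129.255


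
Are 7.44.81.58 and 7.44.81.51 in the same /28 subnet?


Mask: 255.255.255.240
7.44.81.58 AND mask = 7.44.81.48
7.44.81.51 AND mask = 7.44.81.48
Yes, same subnet (7.44.81.48)


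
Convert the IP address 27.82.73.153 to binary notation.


27 = 00011011
82 = 01010010
73 = 01001001
153 = 10011001
Binary: 00011011.01010010.01001001.10011001


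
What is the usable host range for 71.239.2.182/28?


Network: 71.239.2.176
Broadcast: 71.239.2.191
First usable = network + 1
Last usable = broadcast - 1
Range: 71.239.2.177 to 71.239.2.190


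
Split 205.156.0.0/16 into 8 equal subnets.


New prefix = 16 + 3 = 19
Each subnet has 8192 addresses
  205.156.0.0/19
  205.156.32.0/19
  205.156.64.0/19
  205.156.96.0/19
  205.156.128.0/19
  205.156.160.0/19
  205.156.192.0/19
  205.156.224.0/19
Subnets: 205.156.0.0/19, 205.156.32.0/19, 205.156.64.0/19, 205.156.96.0/19, 205.156.128.0/19, 205.156.160.0/19, 205.156.192.0/19, 205.156.224.0/19


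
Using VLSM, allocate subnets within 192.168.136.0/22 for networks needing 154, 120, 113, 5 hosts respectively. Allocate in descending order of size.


154 hosts -> /24 (254 usable): 192.168.136.0/24
120 hosts -> /25 (126 usable): 192.168.137.0/25
113 hosts -> /25 (126 usable): 192.168.137.128/25
5 hosts -> /29 (6 usable): 192.168.138.0/29
Allocation: 192.168.136.0/24 (154 hosts, 254 usable); 192.168.137.0/25 (120 hosts, 126 usable); 192.168.137.128/25 (113 hosts, 126 usable); 192.168.138.0/29 (5 hosts, 6 usable)


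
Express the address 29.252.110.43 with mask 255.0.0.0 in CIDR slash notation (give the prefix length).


Binary: 11111111.00000000.00000000.00000000
Count leading 1s
Prefix: /8


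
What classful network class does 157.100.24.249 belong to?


First octet: 157
Binary: 10011101
10xxxxxx -> Class B (128-191)
Class B, default mask 255.255.0.0 (/16)


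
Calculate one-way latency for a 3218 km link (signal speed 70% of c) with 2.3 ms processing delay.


Speed = 0.7 * 3e5 km/s = 210000 km/s
Propagation delay = 3218 / 210000 = 0.0153 s = 15.3238 ms
Processing delay = 2.3 ms
Total one-way latency = 17.6238 ms


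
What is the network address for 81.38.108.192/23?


IP:   01010001.00100110.01101100.11000000
Mask: 11111111.11111111.11111110.00000000
AND operation:
Net:  01010001.00100110.01101100.00000000
Network: 81.38.108.0/23


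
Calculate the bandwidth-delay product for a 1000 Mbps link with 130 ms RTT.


BDP = bandwidth * RTT
= 1000 Mbps * 130 ms
= 1000 * 1e6 * 130 / 1000 bits
= 130000000 bits
= 16250000 bytes
= 15869.1406 KB
BDP = 130000000 bits (16250000 bytes)


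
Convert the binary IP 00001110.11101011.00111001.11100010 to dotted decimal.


00001110 = 14
11101011 = 235
00111001 = 57
11100010 = 226
IP: 14.235.57.226


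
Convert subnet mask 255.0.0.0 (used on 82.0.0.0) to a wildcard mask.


Subnet mask: 255.0.0.0
Wildcard = 255.255.255.255 - subnet mask
255 - 255 = 0
255 - 0 = 255
255 - 0 = 255
255 - 0 = 255
Wildcard: 0.255.255.255


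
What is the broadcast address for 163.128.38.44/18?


Network: 163.128.0.0/18
Host bits = 14
Set all host bits to 1:
Broadcast: 163.128.63.255


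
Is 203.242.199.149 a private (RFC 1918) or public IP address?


RFC 1918 private ranges:
  10.0.0.0/8 (10.0.0.0 - 10.255.255.255)
  172.16.0.0/12 (172.16.0.0 - 172.31.255.255)
  192.168.0.0/16 (192.168.0.0 - 192.168.255.255)
Public (not in any RFC 1918 range)


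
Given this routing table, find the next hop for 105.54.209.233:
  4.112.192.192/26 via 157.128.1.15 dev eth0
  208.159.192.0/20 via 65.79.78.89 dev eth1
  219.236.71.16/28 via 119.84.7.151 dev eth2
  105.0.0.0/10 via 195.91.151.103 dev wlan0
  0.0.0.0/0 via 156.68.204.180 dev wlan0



Longest prefix match for 105.54.209.233:
  /26 4.112.192.192: no
  /20 208.159.192.0: no
  /28 219.236.71.16: no
  /10 105.0.0.0: MATCH
  /0 0.0.0.0: MATCH
Selected: next-hop 195.91.151.103 via wlan0 (matched /10)


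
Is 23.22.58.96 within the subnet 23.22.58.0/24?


Subnet network: 23.22.58.0
Test IP AND mask: 23.22.58.0
Yes, 23.22.58.96 is in 23.22.58.0/24


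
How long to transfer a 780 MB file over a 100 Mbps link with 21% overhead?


Effective throughput = 100 * (1 - 21/100) = 79 Mbps
File size in Mb = 780 * 8 = 6240 Mb
Time = 6240 / 79
Time = 78.9873 seconds


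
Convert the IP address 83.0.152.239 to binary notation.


83 = 01010011
0 = 00000000
152 = 10011000
239 = 11101111
Binary: 01010011.00000000.10011000.11101111


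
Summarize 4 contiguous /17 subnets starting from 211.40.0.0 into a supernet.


Original prefix: /17
Number of subnets: 4 = 2^2
New prefix = 17 - 2 = 15
Supernet: 211.40.0.0/15


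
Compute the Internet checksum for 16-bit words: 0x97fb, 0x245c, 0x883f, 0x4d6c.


Sum all words (with carry folding):
+ 0x97fb = 0x97fb
+ 0x245c = 0xbc57
+ 0x883f = 0x4497
+ 0x4d6c = 0x9203
One's complement: ~0x9203
Checksum = 0x6dfc


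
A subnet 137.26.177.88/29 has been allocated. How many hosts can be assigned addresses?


Host bits = 32 - 29 = 3
Total addresses = 2^3 = 8
Usable = total - 2 (network and broadcast)
Usable hosts: 6


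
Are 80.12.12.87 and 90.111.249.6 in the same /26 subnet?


Mask: 255.255.255.192
80.12.12.87 AND mask = 80.12.12.64
90.111.249.6 AND mask = 90.111.249.0
No, different subnets (80.12.12.64 vs 90.111.249.0)


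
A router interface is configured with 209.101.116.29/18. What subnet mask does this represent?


/18 means 18 network bits, 14 host bits
Binary: 11111111111111111100000000000000
Mask: 255.255.192.0


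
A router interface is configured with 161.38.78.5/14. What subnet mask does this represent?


/14 means 14 network bits, 18 host bits
Binary: 11111111111111000000000000000000
Mask: 255.252.0.0


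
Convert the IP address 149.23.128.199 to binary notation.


149 = 10010101
23 = 00010111
128 = 10000000
199 = 11000111
Binary: 10010101.00010111.10000000.11000111


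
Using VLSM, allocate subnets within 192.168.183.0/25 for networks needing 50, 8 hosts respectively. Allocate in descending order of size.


50 hosts -> /26 (62 usable): 192.168.183.0/26
8 hosts -> /28 (14 usable): 192.168.183.64/28
Allocation: 192.168.183.0/26 (50 hosts, 62 usable); 192.168.183.64/28 (8 hosts, 14 usable)


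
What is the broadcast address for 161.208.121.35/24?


Network: 161.208.121.0/24
Host bits = 8
Set all host bits to 1:
Broadcast: 161.208.121.255


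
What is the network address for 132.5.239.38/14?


IP:   10000100.00000101.11101111.00100110
Mask: 11111111.11111100.00000000.00000000
AND operation:
Net:  10000100.00000100.00000000.00000000
Network: 132.4.0.0/14


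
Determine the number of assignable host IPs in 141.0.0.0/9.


Host bits = 32 - 9 = 23
Total addresses = 2^23 = 8388608
Usable = total - 2 (network and broadcast)
Usable hosts: 8388606


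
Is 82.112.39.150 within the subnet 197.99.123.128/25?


Subnet network: 197.99.123.128
Test IP AND mask: 82.112.39.128
No, 82.112.39.150 is not in 197.99.123.128/25


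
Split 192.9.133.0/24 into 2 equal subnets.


New prefix = 24 + 1 = 25
Each subnet has 128 addresses
  192.9.133.0/25
  192.9.133.128/25
Subnets: 192.9.133.0/25, 192.9.133.128/25


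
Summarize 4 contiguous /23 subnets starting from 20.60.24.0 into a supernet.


Original prefix: /23
Number of subnets: 4 = 2^2
New prefix = 23 - 2 = 21
Supernet: 20.60.24.0/21


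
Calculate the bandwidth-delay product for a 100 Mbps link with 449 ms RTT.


BDP = bandwidth * RTT
= 100 Mbps * 449 ms
= 100 * 1e6 * 449 / 1000 bits
= 44900000 bits
= 5612500 bytes
= 5480.957 KB
BDP = 44900000 bits (5612500 bytes)


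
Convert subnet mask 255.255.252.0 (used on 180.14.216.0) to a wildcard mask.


Subnet mask: 255.255.252.0
Wildcard = 255.255.255.255 - subnet mask
255 - 255 = 0
255 - 255 = 0
255 - 252 = 3
255 - 0 = 255
Wildcard: 0.0.3.255


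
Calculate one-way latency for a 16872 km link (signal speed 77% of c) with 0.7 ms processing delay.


Speed = 0.77 * 3e5 km/s = 231000 km/s
Propagation delay = 16872 / 231000 = 0.073 s = 73.039 ms
Processing delay = 0.7 ms
Total one-way latency = 73.739 ms


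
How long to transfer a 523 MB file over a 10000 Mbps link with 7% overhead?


Effective throughput = 10000 * (1 - 7/100) = 9300 Mbps
File size in Mb = 523 * 8 = 4184 Mb
Time = 4184 / 9300
Time = 0.4499 seconds


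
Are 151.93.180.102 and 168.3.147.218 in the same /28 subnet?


Mask: 255.255.255.240
151.93.180.102 AND mask = 151.93.180.96
168.3.147.218 AND mask = 168.3.147.208
No, different subnets (151.93.180.96 vs 168.3.147.208)


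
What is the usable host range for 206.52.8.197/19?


Network: 206.52.0.0
Broadcast: 206.52.31.255
First usable = network + 1
Last usable = broadcast - 1
Range: 206.52.0.1 to 206.52.31.254


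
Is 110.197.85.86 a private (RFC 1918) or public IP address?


RFC 1918 private ranges:
  10.0.0.0/8 (10.0.0.0 - 10.255.255.255)
  172.16.0.0/12 (172.16.0.0 - 172.31.255.255)
  192.168.0.0/16 (192.168.0.0 - 192.168.255.255)
Public (not in any RFC 1918 range)


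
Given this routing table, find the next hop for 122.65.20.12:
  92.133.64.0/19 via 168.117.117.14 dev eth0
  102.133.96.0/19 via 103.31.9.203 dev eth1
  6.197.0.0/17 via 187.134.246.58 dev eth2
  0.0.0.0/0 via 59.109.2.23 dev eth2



Longest prefix match for 122.65.20.12:
  /19 92.133.64.0: no
  /19 102.133.96.0: no
  /17 6.197.0.0: no
  /0 0.0.0.0: MATCH
Selected: next-hop 59.109.2.23 via eth2 (matched /0)


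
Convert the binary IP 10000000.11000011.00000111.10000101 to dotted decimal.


10000000 = 128
11000011 = 195
00000111 = 7
10000101 = 133
IP: 128.195.7.133


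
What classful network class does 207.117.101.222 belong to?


First octet: 207
Binary: 11001111
110xxxxx -> Class C (192-223)
Class C, default mask 255.255.255.0 (/24)


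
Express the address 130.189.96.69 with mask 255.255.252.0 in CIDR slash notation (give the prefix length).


Binary: 11111111.11111111.11111100.00000000
Count leading 1s
Prefix: /22


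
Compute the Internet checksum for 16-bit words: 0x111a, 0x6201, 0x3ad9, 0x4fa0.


Sum all words (with carry folding):
+ 0x111a = 0x111a
+ 0x6201 = 0x731b
+ 0x3ad9 = 0xadf4
+ 0x4fa0 = 0xfd94
One's complement: ~0xfd94
Checksum = 0x026b


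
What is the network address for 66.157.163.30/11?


IP:   01000010.10011101.10100011.00011110
Mask: 11111111.11100000.00000000.00000000
AND operation:
Net:  01000010.10000000.00000000.00000000
Network: 66.128.0.0/11


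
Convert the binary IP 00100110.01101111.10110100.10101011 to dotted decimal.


00100110 = 38
01101111 = 111
10110100 = 180
10101011 = 171
IP: 38.111.180.171


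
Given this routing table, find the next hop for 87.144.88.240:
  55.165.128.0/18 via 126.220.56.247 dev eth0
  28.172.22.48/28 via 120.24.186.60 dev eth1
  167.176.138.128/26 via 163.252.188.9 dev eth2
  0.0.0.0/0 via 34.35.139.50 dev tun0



Longest prefix match for 87.144.88.240:
  /18 55.165.128.0: no
  /28 28.172.22.48: no
  /26 167.176.138.128: no
  /0 0.0.0.0: MATCH
Selected: next-hop 34.35.139.50 via tun0 (matched /0)


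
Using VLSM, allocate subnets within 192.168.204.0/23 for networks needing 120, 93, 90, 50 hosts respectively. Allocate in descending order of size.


120 hosts -> /25 (126 usable): 192.168.204.0/25
93 hosts -> /25 (126 usable): 192.168.204.128/25
90 hosts -> /25 (126 usable): 192.168.205.0/25
50 hosts -> /26 (62 usable): 192.168.205.128/26
Allocation: 192.168.204.0/25 (120 hosts, 126 usable); 192.168.204.128/25 (93 hosts, 126 usable); 192.168.205.0/25 (90 hosts, 126 usable); 192.168.205.128/26 (50 hosts, 62 usable)


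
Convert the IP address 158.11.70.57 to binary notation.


158 = 10011110
11 = 00001011
70 = 01000110
57 = 00111001
Binary: 10011110.00001011.01000110.00111001


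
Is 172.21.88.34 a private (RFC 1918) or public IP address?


RFC 1918 private ranges:
  10.0.0.0/8 (10.0.0.0 - 10.255.255.255)
  172.16.0.0/12 (172.16.0.0 - 172.31.255.255)
  192.168.0.0/16 (192.168.0.0 - 192.168.255.255)
Private (in 172.16.0.0/12)


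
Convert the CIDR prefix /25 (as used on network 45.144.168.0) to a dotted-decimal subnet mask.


/25 means 25 network bits, 7 host bits
Binary: 11111111111111111111111110000000
Mask: 255.255.255.128


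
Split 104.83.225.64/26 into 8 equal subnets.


New prefix = 26 + 3 = 29
Each subnet has 8 addresses
  104.83.225.64/29
  104.83.225.72/29
  104.83.225.80/29
  104.83.225.88/29
  104.83.225.96/29
  104.83.225.104/29
  104.83.225.112/29
  104.83.225.120/29
Subnets: 104.83.225.64/29, 104.83.225.72/29, 104.83.225.80/29, 104.83.225.88/29, 104.83.225.96/29, 104.83.225.104/29, 104.83.225.112/29, 104.83.225.120/29


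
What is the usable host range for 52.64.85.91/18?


Network: 52.64.64.0
Broadcast: 52.64.127.255
First usable = network + 1
Last usable = broadcast - 1
Range: 52.64.64.1 to 52.64.127.254


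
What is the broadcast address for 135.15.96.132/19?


Network: 135.15.96.0/19
Host bits = 13
Set all host bits to 1:
Broadcast: 135.15.127.255


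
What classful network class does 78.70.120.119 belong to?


First octet: 78
Binary: 01001110
0xxxxxxx -> Class A (1-126)
Class A, default mask 255.0.0.0 (/8)


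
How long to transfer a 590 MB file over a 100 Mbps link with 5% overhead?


Effective throughput = 100 * (1 - 5/100) = 95 Mbps
File size in Mb = 590 * 8 = 4720 Mb
Time = 4720 / 95
Time = 49.6842 seconds


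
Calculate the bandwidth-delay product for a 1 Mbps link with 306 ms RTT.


BDP = bandwidth * RTT
= 1 Mbps * 306 ms
= 1 * 1e6 * 306 / 1000 bits
= 306000 bits
= 38250 bytes
= 37.3535 KB
BDP = 306000 bits (38250 bytes)


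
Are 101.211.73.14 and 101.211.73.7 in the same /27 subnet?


Mask: 255.255.255.224
101.211.73.14 AND mask = 101.211.73.0
101.211.73.7 AND mask = 101.211.73.0
Yes, same subnet (101.211.73.0)


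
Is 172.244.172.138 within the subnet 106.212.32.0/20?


Subnet network: 106.212.32.0
Test IP AND mask: 172.244.160.0
No, 172.244.172.138 is not in 106.212.32.0/20


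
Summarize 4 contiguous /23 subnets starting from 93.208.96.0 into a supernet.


Original prefix: /23
Number of subnets: 4 = 2^2
New prefix = 23 - 2 = 21
Supernet: 93.208.96.0/21


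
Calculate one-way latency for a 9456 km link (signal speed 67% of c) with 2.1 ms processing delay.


Speed = 0.67 * 3e5 km/s = 201000 km/s
Propagation delay = 9456 / 201000 = 0.047 s = 47.0448 ms
Processing delay = 2.1 ms
Total one-way latency = 49.1448 ms


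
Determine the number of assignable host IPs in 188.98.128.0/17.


Host bits = 32 - 17 = 15
Total addresses = 2^15 = 32768
Usable = total - 2 (network and broadcast)
Usable hosts: 32766


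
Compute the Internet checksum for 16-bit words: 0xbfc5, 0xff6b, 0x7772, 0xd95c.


Sum all words (with carry folding):
+ 0xbfc5 = 0xbfc5
+ 0xff6b = 0xbf31
+ 0x7772 = 0x36a4
+ 0xd95c = 0x1001
One's complement: ~0x1001
Checksum = 0xeffe


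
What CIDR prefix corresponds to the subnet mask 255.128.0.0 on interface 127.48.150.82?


Binary: 11111111.10000000.00000000.00000000
Count leading 1s
Prefix: /9


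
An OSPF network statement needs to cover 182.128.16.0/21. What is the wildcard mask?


Subnet mask: 255.255.248.0
Wildcard = 255.255.255.255 - subnet mask
255 - 255 = 0
255 - 255 = 0
255 - 248 = 7
255 - 0 = 255
Wildcard: 0.0.7.255


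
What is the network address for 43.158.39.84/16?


IP:   00101011.10011110.00100111.01010100
Mask: 11111111.11111111.00000000.00000000
AND operation:
Net:  00101011.10011110.00000000.00000000
Network: 43.158.0.0/16


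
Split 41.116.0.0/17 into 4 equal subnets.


New prefix = 17 + 2 = 19
Each subnet has 8192 addresses
  41.116.0.0/19
  41.116.32.0/19
  41.116.64.0/19
  41.116.96.0/19
Subnets: 41.116.0.0/19, 41.116.32.0/19, 41.116.64.0/19, 41.116.96.0/19


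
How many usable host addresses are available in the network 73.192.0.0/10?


Host bits = 32 - 10 = 22
Total addresses = 2^22 = 4194304
Usable = total - 2 (network and broadcast)
Usable hosts: 4194302


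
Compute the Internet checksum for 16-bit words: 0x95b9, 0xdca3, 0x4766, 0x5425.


Sum all words (with carry folding):
+ 0x95b9 = 0x95b9
+ 0xdca3 = 0x725d
+ 0x4766 = 0xb9c3
+ 0x5425 = 0x0de9
One's complement: ~0x0de9
Checksum = 0xf216


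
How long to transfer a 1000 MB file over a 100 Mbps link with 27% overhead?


Effective throughput = 100 * (1 - 27/100) = 73 Mbps
File size in Mb = 1000 * 8 = 8000 Mb
Time = 8000 / 73
Time = 109.589 seconds


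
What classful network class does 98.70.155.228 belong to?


First octet: 98
Binary: 01100010
0xxxxxxx -> Class A (1-126)
Class A, default mask 255.0.0.0 (/8)
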